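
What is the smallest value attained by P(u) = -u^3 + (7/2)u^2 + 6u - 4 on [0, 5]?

Differentiating, P'(u) = -3u^2 + 7u + 6; whose only zero in [0, 5] is u = 3.
Evaluating at the critical points and endpoints: P(0) = -4; P(3) = 37/2; P(5) = -23/2.
The minimum over the interval is -23/2, attained at u = 5.

-23/2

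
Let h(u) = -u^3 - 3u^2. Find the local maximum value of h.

h'(u) = -3u^2 - 6u = 0 at u = -2, 0.
h''(u) = -6u - 6. h''(-2) = 6 > 0 ⇒ local minimum; h''(0) = -6 < 0 ⇒ local maximum.
Thus h has its local maximum at u = 0, with value 0.

0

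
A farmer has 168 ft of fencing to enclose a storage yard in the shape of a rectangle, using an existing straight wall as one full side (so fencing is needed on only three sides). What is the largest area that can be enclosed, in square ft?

Let the sides perpendicular to the wall have length x and the parallel side y, so 2x + y = 168 and the area is A = xy = x(168 − 2x).
A'(x) = 168 − 4x = 0 gives x = 42, and A''(x) = −4 < 0 confirms a maximum.
Then y = 168 − 2·42 = 84 and A = 3528.

3528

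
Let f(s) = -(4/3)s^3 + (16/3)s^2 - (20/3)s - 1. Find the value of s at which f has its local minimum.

1

Critical points: f'(s) = -4s^2 + (32/3)s - 20/3 vanishes at s = 1, 5/3.
Since f''(s) = -8s + 32/3, we get f''(1) = 8/3 > 0 ⇒ local minimum; f''(5/3) = -8/3 < 0 ⇒ local maximum.
Thus f has its local minimum at s = 1, with value -11/3.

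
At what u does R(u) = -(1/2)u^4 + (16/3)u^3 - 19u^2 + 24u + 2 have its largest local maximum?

1

R'(u) = -2u^3 + 16u^2 - 38u + 24. Setting R'(u) = 0 gives u ∈ {1, 3, 4}.
R''(u) = -6u^2 + 32u - 38. R''(1) = -12 < 0 ⇒ local maximum; R''(3) = 4 > 0 ⇒ local minimum; R''(4) = -6 < 0 ⇒ local maximum.
So the largest local maximum value is R(1) = 71/6.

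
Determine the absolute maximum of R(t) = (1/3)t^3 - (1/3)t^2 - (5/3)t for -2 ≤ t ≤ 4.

28/3

Differentiating, R'(t) = t^2 - (2/3)t - 5/3; which vanishes at t = -1 and t = 5/3.
Evaluating at the critical points and endpoints: R(-2) = -2/3; R(-1) = 1; R(5/3) = -175/81; R(4) = 28/3.
Hence the absolute maximum is 28/3 at t = 4.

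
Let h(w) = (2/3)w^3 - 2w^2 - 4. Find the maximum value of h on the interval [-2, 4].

20/3

h'(w) = 2w^2 - 4w, which vanishes at w = 0 and w = 2.
Compare values at every candidate in [-2, 4]: h(-2) = -52/3,  h(0) = -4,  h(2) = -20/3,  h(4) = 20/3.
Hence the absolute maximum is 20/3 at w = 4.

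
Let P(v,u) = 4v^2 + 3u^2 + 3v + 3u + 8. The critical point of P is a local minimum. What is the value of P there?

∂P/∂v = 8v + 3 = 0 and ∂P/∂u = 6u + 3 = 0, so (v, u) = (-3/8, -1/2).
The Hessian has P_{vv} = 8, P_{uu} = 6, P_{vu} = 0, giving D = 48 > 0 with P_{vv} > 0, so the point is a local minimum.
P(-3/8, -1/2) = 107/16.

107/16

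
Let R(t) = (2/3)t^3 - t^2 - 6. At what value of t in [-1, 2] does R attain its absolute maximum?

2

Differentiating, R'(t) = 2t^2 - 2t; which vanishes at t = 0 and t = 1.
Compare values at every candidate in [-1, 2]: R(-1) = -23/3, R(0) = -6, R(1) = -19/3, R(2) = -14/3.
The maximum over the interval is -14/3, attained at t = 2.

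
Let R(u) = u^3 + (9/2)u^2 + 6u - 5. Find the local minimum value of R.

R'(u) = 3u^2 + 9u + 6. Setting R'(u) = 0 gives u ∈ {-2, -1}.
Since R''(u) = 6u + 9, we get R''(-2) = -3 < 0 ⇒ local maximum; R''(-1) = 3 > 0 ⇒ local minimum.
Thus R has its local minimum at u = -1, with value -15/2.

-15/2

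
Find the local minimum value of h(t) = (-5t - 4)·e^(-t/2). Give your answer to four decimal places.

-5.4881

Differentiating with the product rule gives h'(t) = ((5/2)t - 3)·e^(-t/2). Since e^(-t/2) > 0, the only critical point is t = 6/5.
h''(6/5) has the same sign as 5/2 > 0, so this is a local minimum.
h(6/5) = (-10)·e^(-3/5) ≈ -5.4881.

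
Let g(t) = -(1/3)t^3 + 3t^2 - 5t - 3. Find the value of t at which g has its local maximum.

5

g'(t) = -t^2 + 6t - 5 = 0 at t = 1, 5.
g''(t) = -2t + 6. g''(1) = 4 > 0 ⇒ local minimum; g''(5) = -4 < 0 ⇒ local maximum.
Thus g has its local maximum at t = 5, with value 16/3.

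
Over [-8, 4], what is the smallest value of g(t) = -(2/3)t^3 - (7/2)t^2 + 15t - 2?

-487/6

g'(t) = -2t^2 - 7t + 15, which vanishes at t = -5 and t = 3/2.
Evaluating at the critical points and endpoints: g(-8) = -14/3; g(-5) = -487/6; g(3/2) = 83/8; g(4) = -122/3.
The minimum over the interval is -487/6, attained at t = -5.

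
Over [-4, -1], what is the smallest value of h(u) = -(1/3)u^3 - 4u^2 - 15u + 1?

37/3

Differentiating, h'(u) = -u^2 - 8u - 15; whose only zero in [-4, -1] is u = -3.
Compare values at every candidate in [-4, -1]: h(-4) = 55/3; h(-3) = 19; h(-1) = 37/3.
The minimum over the interval is 37/3, attained at u = -1.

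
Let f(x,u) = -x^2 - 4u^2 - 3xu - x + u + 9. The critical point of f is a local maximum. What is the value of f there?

∂f/∂x = -2x - 3u - 1 = 0 and ∂f/∂u = -3x - 8u + 1 = 0, so (x, u) = (-11/7, 5/7).
The Hessian has f_{xx} = -2, f_{uu} = -8, f_{xu} = -3, giving D = 7 > 0 with f_{xx} < 0, so the point is a local maximum.
f(-11/7, 5/7) = 71/7.

71/7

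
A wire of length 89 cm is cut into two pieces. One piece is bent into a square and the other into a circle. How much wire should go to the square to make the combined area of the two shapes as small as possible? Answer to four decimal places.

49.8488

Let x be the length used for the square. Square side x/4; circle radius (89−x)/(2π).
A(x) = (x/4)² + π·((89−x)/(2π))² = x²/16 + (89−x)²/(4π) for 0 ≤ x ≤ 89. A'(x) = x/8 − (89−x)/(2π) = 0 gives x = 4·89/(π+4) ≈ 49.8488.
A'' = 1/8 + 1/(2π) > 0, so this gives the minimum combined area; x ≈ 49.8488 cm to the square.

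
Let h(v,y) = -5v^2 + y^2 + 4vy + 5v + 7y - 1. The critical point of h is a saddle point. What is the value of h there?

∂h/∂v = -10v + 4y + 5 = 0 and ∂h/∂y = 4v + 2y + 7 = 0, so (v, y) = (-1/2, -5/2).
The Hessian has h_{vv} = -10, h_{yy} = 2, h_{vy} = 4, giving D = -36 < 0, so the point is a saddle point.
h(-1/2, -5/2) = -11.

-11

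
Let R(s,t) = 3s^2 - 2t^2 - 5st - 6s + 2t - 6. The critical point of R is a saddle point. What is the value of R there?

∂R/∂s = 6s - 5t - 6 = 0 and ∂R/∂t = -5s - 4t + 2 = 0, so (s, t) = (34/49, -18/49).
The Hessian has R_{ss} = 6, R_{tt} = -4, R_{st} = -5, giving D = -49 < 0, so the point is a saddle point.
R(34/49, -18/49) = -414/49.

-414/49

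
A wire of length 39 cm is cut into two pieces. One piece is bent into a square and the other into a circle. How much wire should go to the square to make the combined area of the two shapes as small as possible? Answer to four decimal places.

21.8439

Let x be the length used for the square. Square side x/4; circle radius (39−x)/(2π).
A(x) = (x/4)² + π·((39−x)/(2π))² = x²/16 + (39−x)²/(4π) for 0 ≤ x ≤ 39. A'(x) = x/8 − (39−x)/(2π) = 0 gives x = 4·39/(π+4) ≈ 21.8439.
A'' = 1/8 + 1/(2π) > 0, so this gives the minimum combined area; x ≈ 21.8439 cm to the square.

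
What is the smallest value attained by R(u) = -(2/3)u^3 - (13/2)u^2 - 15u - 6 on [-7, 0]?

-61/6

Differentiating, R'(u) = -2u^2 - 13u - 15; which vanishes at u = -5 and u = -3/2.
Compare values at every candidate in [-7, 0]: R(-7) = 55/6; R(-5) = -61/6; R(-3/2) = 33/8; R(0) = -6.
So the minimum is R(-5) = -61/6.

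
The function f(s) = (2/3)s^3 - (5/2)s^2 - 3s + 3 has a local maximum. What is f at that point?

91/24

f'(s) = 2s^2 - 5s - 3. Setting f'(s) = 0 gives s ∈ {-1/2, 3}.
Second-derivative test with f''(s) = 4s - 5: f''(-1/2) = -7 < 0 ⇒ local maximum; f''(3) = 7 > 0 ⇒ local minimum.
The local maximum is f(-1/2) = 91/24.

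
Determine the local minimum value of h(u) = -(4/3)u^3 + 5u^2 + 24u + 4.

h'(u) = -4u^2 + 10u + 24. Setting h'(u) = 0 gives u ∈ {-3/2, 4}.
Second-derivative test with h''(u) = -8u + 10: h''(-3/2) = 22 > 0 ⇒ local minimum; h''(4) = -22 < 0 ⇒ local maximum.
The local minimum is h(-3/2) = -65/4.

-65/4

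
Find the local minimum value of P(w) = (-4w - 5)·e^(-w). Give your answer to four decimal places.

P'(w) = (-4)·e^(-w) + (-4w - 5)·(-1)·e^(-w) = (4w + 1)·e^(-w). Since e^(-w) > 0, the only critical point is w = -1/4.
P''(-1/4) has the same sign as 4 > 0, so this is a local minimum.
P(-1/4) = (-4)·e^(1/4) ≈ -5.1361.

-5.1361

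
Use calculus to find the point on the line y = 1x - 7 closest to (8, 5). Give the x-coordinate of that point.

Minimize D(x)^2 = (x - 8)^2 + (x - 12)^2.
d/dx[D^2] = 2(x - 8) + 2·1·(x - 12) = 0 ⇒ x = 10.
Then y = 3 and the distance is √(8) ≈ 2.8284.

10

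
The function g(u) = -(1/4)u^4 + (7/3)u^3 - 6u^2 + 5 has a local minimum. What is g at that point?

Critical points: g'(u) = -u^3 + 7u^2 - 12u vanishes at u = 0, 3, 4.
Second-derivative test with g''(u) = -3u^2 + 14u - 12: g''(0) = -12 < 0 ⇒ local maximum; g''(3) = 3 > 0 ⇒ local minimum; g''(4) = -4 < 0 ⇒ local maximum.
So the local minimum value is g(3) = -25/4.

-25/4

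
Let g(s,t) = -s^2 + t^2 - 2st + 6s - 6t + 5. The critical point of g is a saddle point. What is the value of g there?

∂g/∂s = -2s - 2t + 6 = 0 and ∂g/∂t = -2s + 2t - 6 = 0, so (s, t) = (0, 3).
The Hessian has g_{ss} = -2, g_{tt} = 2, g_{st} = -2, giving D = -8 < 0, so the point is a saddle point.
g(0, 3) = -4.

-4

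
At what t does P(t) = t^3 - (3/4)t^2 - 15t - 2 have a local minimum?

5/2

P'(t) = 3t^2 - (3/2)t - 15 = 0 at t = -2, 5/2.
P''(t) = 6t - 3/2. P''(-2) = -27/2 < 0 ⇒ local maximum; P''(5/2) = 27/2 > 0 ⇒ local minimum.
The local minimum is P(5/2) = -457/16.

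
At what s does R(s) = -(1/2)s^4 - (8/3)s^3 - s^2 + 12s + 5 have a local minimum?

Critical points: R'(s) = -2s^3 - 8s^2 - 2s + 12 vanishes at s = -3, -2, 1.
Since R''(s) = -6s^2 - 16s - 2, we get R''(-3) = -8 < 0 ⇒ local maximum; R''(-2) = 6 > 0 ⇒ local minimum; R''(1) = -24 < 0 ⇒ local maximum.
So the local minimum value is R(-2) = -29/3.

-2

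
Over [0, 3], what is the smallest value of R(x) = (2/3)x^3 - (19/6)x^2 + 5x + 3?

R'(x) = 2x^2 - (19/3)x + 5, which vanishes at x = 3/2 and x = 5/3.
Compare values at every candidate in [0, 3]: R(0) = 3,  R(3/2) = 45/8,  R(5/3) = 911/162,  R(3) = 15/2.
So the minimum is R(0) = 3.

3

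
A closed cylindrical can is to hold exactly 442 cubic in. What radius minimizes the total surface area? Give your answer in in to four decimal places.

With radius r and height h, πr²h = 442 so h = 442/(πr²), and S(r) = 2πr² + 2πrh = 2πr² + 2·442/r.
S'(r) = 4πr − 2·442/r² = 0 ⇒ r³ = 442/(2π), so r ≈ 4.1281 and h = 2r ≈ 8.2561.
S''(r) = 4π + 4·442/r³ > 0, so this is the minimum; S ≈ 321.2152.

4.1281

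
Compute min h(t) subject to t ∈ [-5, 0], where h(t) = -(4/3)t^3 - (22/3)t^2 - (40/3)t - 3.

The derivative is -4t^2 - (44/3)t - 40/3, which vanishes at t = -2 and t = -5/3.
Candidates: h(-5) = 47; h(-2) = 5; h(-5/3) = 407/81; h(0) = -3.
So the minimum is h(0) = -3.

-3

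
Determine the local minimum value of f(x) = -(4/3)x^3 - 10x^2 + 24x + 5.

-211

f'(x) = -4x^2 - 20x + 24. Setting f'(x) = 0 gives x ∈ {-6, 1}.
f''(x) = -8x - 20. f''(-6) = 28 > 0 ⇒ local minimum; f''(1) = -28 < 0 ⇒ local maximum.
Thus f has its local minimum at x = -6, with value -211.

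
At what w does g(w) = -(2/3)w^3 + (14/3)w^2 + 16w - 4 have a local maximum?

g'(w) = -2w^2 + (28/3)w + 16 = 0 at w = -4/3, 6.
g''(w) = -4w + 28/3. g''(-4/3) = 44/3 > 0 ⇒ local minimum; g''(6) = -44/3 < 0 ⇒ local maximum.
So the local maximum value is g(6) = 116.

6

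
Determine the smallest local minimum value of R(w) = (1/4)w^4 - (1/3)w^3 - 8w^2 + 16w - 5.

-335/3

Critical points: R'(w) = w^3 - w^2 - 16w + 16 vanishes at w = -4, 1, 4.
Second-derivative test with R''(w) = 3w^2 - 2w - 16: R''(-4) = 40 > 0 ⇒ local minimum; R''(1) = -15 < 0 ⇒ local maximum; R''(4) = 24 > 0 ⇒ local minimum.
The smallest local minimum is R(-4) = -335/3.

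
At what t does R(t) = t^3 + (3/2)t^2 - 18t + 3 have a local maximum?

-3

R'(t) = 3t^2 + 3t - 18 = 0 at t = -3, 2.
Second-derivative test with R''(t) = 6t + 3: R''(-3) = -15 < 0 ⇒ local maximum; R''(2) = 15 > 0 ⇒ local minimum.
So the local maximum value is R(-3) = 87/2.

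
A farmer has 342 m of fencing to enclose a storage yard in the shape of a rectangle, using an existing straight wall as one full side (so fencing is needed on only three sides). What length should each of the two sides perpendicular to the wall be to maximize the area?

Let the sides perpendicular to the wall have length x and the parallel side y, so 2x + y = 342 and the area is A = xy = x(342 − 2x).
A'(x) = 342 − 4x = 0 gives x = 171/2, and A''(x) = −4 < 0 confirms a maximum.
Then y = 342 − 2·171/2 = 171 and A = 29241/2.

171/2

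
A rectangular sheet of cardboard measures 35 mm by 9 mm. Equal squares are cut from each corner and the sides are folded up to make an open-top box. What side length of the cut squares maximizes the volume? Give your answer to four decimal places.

With cut size x, the volume is V(x) = x(35 − 2x)(9 − 2x) for 0 < x < 4.5.
V'(x) = 12x^2 − 176x + 315. Setting V'(x) = 0 gives x ≈ 2.0866 (the root in (0, 4.5)).
V''(x) = 24x − 176 is negative there, so this is the maximum; V ≈ 310.4752.

2.0866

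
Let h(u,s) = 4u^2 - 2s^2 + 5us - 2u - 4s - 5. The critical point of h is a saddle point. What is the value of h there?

∂h/∂u = 8u + 5s - 2 = 0 and ∂h/∂s = 5u - 4s - 4 = 0, so (u, s) = (28/57, -22/57).
The Hessian has h_{uu} = 8, h_{ss} = -4, h_{us} = 5, giving D = -57 < 0, so the point is a saddle point.
h(28/57, -22/57) = -269/57.

-269/57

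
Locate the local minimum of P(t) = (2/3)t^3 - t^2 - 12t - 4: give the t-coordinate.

3

Critical points: P'(t) = 2t^2 - 2t - 12 vanishes at t = -2, 3.
Since P''(t) = 4t - 2, we get P''(-2) = -10 < 0 ⇒ local maximum; P''(3) = 10 > 0 ⇒ local minimum.
So the local minimum value is P(3) = -31.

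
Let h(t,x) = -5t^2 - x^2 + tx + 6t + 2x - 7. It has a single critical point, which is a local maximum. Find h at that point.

∂h/∂t = -10t + x + 6 = 0 and ∂h/∂x = t - 2x + 2 = 0, so (t, x) = (14/19, 26/19).
The Hessian has h_{tt} = -10, h_{xx} = -2, h_{tx} = 1, giving D = 19 > 0 with h_{tt} < 0, so the point is a local maximum.
h(14/19, 26/19) = -65/19.

-65/19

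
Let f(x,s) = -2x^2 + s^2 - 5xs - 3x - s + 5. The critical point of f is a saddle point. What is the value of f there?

∂f/∂x = -4x - 5s - 3 = 0 and ∂f/∂s = -5x + 2s - 1 = 0, so (x, s) = (-1/3, -1/3).
The Hessian has f_{xx} = -4, f_{ss} = 2, f_{xs} = -5, giving D = -33 < 0, so the point is a saddle point.
f(-1/3, -1/3) = 17/3.

17/3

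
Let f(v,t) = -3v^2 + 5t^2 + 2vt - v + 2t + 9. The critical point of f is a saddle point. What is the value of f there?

∂f/∂v = -6v + 2t - 1 = 0 and ∂f/∂t = 2v + 10t + 2 = 0, so (v, t) = (-7/32, -5/32).
The Hessian has f_{vv} = -6, f_{tt} = 10, f_{vt} = 2, giving D = -64 < 0, so the point is a saddle point.
f(-7/32, -5/32) = 573/64.

573/64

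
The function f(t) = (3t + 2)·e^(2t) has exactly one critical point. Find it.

-7/6

Differentiating with the product rule gives f'(t) = (6t + 7)·e^(2t). Since e^(2t) > 0, the only critical point is t = -7/6.
f''(-7/6) has the same sign as 6 > 0, so this is a local minimum.
f(-7/6) = (-3/2)·e^(-7/3) ≈ -0.1455.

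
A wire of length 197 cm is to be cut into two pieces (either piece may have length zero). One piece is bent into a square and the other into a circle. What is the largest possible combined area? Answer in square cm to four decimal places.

3088.3221

Let x be the length used for the square. Square side x/4; circle radius (197−x)/(2π).
A(x) = (x/4)² + π·((197−x)/(2π))² = x²/16 + (197−x)²/(4π) for 0 ≤ x ≤ 197. A'(x) = x/8 − (197−x)/(2π) = 0 gives x = 4·197/(π+4) ≈ 110.3395.
A'' > 0, so the interior critical point is a minimum; the maximum is at an endpoint. A(0) = 3088.3221 and A(197) = 2425.5625, so the largest area is 3088.3221.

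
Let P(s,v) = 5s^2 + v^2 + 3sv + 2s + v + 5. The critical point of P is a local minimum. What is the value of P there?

52/11

∂P/∂s = 10s + 3v + 2 = 0 and ∂P/∂v = 3s + 2v + 1 = 0, so (s, v) = (-1/11, -4/11).
The Hessian has P_{ss} = 10, P_{vv} = 2, P_{sv} = 3, giving D = 11 > 0 with P_{ss} > 0, so the point is a local minimum.
P(-1/11, -4/11) = 52/11.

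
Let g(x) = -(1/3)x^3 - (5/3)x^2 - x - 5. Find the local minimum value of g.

-8

g'(x) = -x^2 - (10/3)x - 1. Setting g'(x) = 0 gives x ∈ {-3, -1/3}.
Since g''(x) = -2x - 10/3, we get g''(-3) = 8/3 > 0 ⇒ local minimum; g''(-1/3) = -8/3 < 0 ⇒ local maximum.
The local minimum is g(-3) = -8.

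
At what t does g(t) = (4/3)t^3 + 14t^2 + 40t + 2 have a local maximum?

-5

Critical points: g'(t) = 4t^2 + 28t + 40 vanishes at t = -5, -2.
Second-derivative test with g''(t) = 8t + 28: g''(-5) = -12 < 0 ⇒ local maximum; g''(-2) = 12 > 0 ⇒ local minimum.
So the local maximum value is g(-5) = -44/3.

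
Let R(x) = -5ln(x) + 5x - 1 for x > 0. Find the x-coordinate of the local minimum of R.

1

R'(x) = -5/x + 5 = 0 gives x = 1.
R''(x) = 5/x², which is positive for x > 0, so this is a local minimum.
R(1) = -5·ln(1) + 5 - 1 ≈ 4.0000.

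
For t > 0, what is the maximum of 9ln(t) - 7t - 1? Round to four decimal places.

R'(t) = 9/t − 7 = 0 gives t = 9/7.
R''(t) = -9/t², which is negative for t > 0, so this is a local maximum.
R(9/7) = 9·ln(9/7) - 9 - 1 ≈ -7.7382.

-7.7382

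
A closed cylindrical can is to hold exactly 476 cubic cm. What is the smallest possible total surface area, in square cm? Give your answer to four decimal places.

With radius r and height h, πr²h = 476 so h = 476/(πr²), and S(r) = 2πr² + 2πrh = 2πr² + 2·476/r.
S'(r) = 4πr − 2·476/r² = 0 ⇒ r³ = 476/(2π), so r ≈ 4.2313 and h = 2r ≈ 8.4626.
S''(r) = 4π + 4·476/r³ > 0, so this is the minimum; S ≈ 337.4835.

337.4835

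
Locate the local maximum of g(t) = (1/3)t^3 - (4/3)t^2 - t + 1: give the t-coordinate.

Critical points: g'(t) = t^2 - (8/3)t - 1 vanishes at t = -1/3, 3.
Second-derivative test with g''(t) = 2t - 8/3: g''(-1/3) = -10/3 < 0 ⇒ local maximum; g''(3) = 10/3 > 0 ⇒ local minimum.
The local maximum is g(-1/3) = 95/81.

-1/3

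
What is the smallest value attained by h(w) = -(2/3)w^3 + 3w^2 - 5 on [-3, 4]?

Differentiating, h'(w) = -2w^2 + 6w; which vanishes at w = 0 and w = 3.
Evaluating at the critical points and endpoints: h(-3) = 40,  h(0) = -5,  h(3) = 4,  h(4) = 1/3.
The minimum over the interval is -5, attained at w = 0.

-5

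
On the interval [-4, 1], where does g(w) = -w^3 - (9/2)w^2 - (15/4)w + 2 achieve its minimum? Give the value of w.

g'(w) = -3w^2 - 9w - 15/4, which vanishes at w = -5/2 and w = -1/2.
Candidates: g(-4) = 9; g(-5/2) = -9/8; g(-1/2) = 23/8; g(1) = -29/4.
So the minimum is g(1) = -29/4.

1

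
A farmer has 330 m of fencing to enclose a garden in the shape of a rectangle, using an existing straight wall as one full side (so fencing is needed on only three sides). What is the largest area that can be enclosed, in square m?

Let the sides perpendicular to the wall have length x and the parallel side y, so 2x + y = 330 and the area is A = xy = x(330 − 2x).
A'(x) = 330 − 4x = 0 gives x = 165/2, and A''(x) = −4 < 0 confirms a maximum.
Then y = 330 − 2·165/2 = 165 and A = 27225/2.

27225/2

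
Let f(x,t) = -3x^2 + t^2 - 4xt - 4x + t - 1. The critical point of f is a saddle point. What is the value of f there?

∂f/∂x = -6x - 4t - 4 = 0 and ∂f/∂t = -4x + 2t + 1 = 0, so (x, t) = (-1/7, -11/14).
The Hessian has f_{xx} = -6, f_{tt} = 2, f_{xt} = -4, giving D = -28 < 0, so the point is a saddle point.
f(-1/7, -11/14) = -31/28.

-31/28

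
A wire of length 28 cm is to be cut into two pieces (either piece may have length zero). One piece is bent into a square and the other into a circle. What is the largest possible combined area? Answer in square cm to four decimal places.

62.3887

Let x be the length used for the square. Square side x/4; circle radius (28−x)/(2π).
A(x) = (x/4)² + π·((28−x)/(2π))² = x²/16 + (28−x)²/(4π) for 0 ≤ x ≤ 28. A'(x) = x/8 − (28−x)/(2π) = 0 gives x = 4·28/(π+4) ≈ 15.6828.
A'' > 0, so the interior critical point is a minimum; the maximum is at an endpoint. A(0) = 62.3887 and A(28) = 49.0000, so the largest area is 62.3887.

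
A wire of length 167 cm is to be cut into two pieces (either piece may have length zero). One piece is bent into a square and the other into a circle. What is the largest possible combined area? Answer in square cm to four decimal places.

Let x be the length used for the square. Square side x/4; circle radius (167−x)/(2π).
A(x) = (x/4)² + π·((167−x)/(2π))² = x²/16 + (167−x)²/(4π) for 0 ≤ x ≤ 167. A'(x) = x/8 − (167−x)/(2π) = 0 gives x = 4·167/(π+4) ≈ 93.5366.
A'' > 0, so the interior critical point is a minimum; the maximum is at an endpoint. A(0) = 2219.3361 and A(167) = 1743.0625, so the largest area is 2219.3361.

2219.3361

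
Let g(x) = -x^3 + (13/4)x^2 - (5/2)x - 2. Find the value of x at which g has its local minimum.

Critical points: g'(x) = -3x^2 + (13/2)x - 5/2 vanishes at x = 1/2, 5/3.
Second-derivative test with g''(x) = -6x + 13/2: g''(1/2) = 7/2 > 0 ⇒ local minimum; g''(5/3) = -7/2 < 0 ⇒ local maximum.
The local minimum is g(1/2) = -41/16.

1/2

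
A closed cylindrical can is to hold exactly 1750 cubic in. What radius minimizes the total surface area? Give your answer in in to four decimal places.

With radius r and height h, πr²h = 1750 so h = 1750/(πr²), and S(r) = 2πr² + 2πrh = 2πr² + 2·1750/r.
S'(r) = 4πr − 2·1750/r² = 0 ⇒ r³ = 1750/(2π), so r ≈ 6.5306 and h = 2r ≈ 13.0612.
S''(r) = 4π + 4·1750/r³ > 0, so this is the minimum; S ≈ 803.9084.

6.5306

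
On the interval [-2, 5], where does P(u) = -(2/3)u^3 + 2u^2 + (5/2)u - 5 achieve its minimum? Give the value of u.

5

The derivative is -2u^2 + 4u + 5/2, which vanishes at u = -1/2 and u = 5/2.
Candidates: P(-2) = 10/3,  P(-1/2) = -17/3,  P(5/2) = 10/3,  P(5) = -155/6.
Hence the absolute minimum is -155/6 at u = 5.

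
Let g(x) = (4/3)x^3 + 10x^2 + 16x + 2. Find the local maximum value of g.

38/3

Critical points: g'(x) = 4x^2 + 20x + 16 vanishes at x = -4, -1.
g''(x) = 8x + 20. g''(-4) = -12 < 0 ⇒ local maximum; g''(-1) = 12 > 0 ⇒ local minimum.
So the local maximum value is g(-4) = 38/3.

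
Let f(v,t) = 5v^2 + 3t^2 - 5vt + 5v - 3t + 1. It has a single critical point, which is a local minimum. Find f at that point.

-2/7

∂f/∂v = 10v - 5t + 5 = 0 and ∂f/∂t = -5v + 6t - 3 = 0, so (v, t) = (-3/7, 1/7).
The Hessian has f_{vv} = 10, f_{tt} = 6, f_{vt} = -5, giving D = 35 > 0 with f_{vv} > 0, so the point is a local minimum.
f(-3/7, 1/7) = -2/7.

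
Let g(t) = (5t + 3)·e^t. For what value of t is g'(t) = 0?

g'(t) = 5·e^t + (5t + 3)·1·e^t = (5t + 8)·e^t. Since e^t > 0, the only critical point is t = -8/5.
g''(-8/5) has the same sign as 5 > 0, so this is a local minimum.
g(-8/5) = (-5)·e^(-8/5) ≈ -1.0095.

-8/5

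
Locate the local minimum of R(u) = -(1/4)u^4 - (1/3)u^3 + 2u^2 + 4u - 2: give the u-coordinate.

R'(u) = -u^3 - u^2 + 4u + 4 = 0 at u = -2, -1, 2.
Second-derivative test with R''(u) = -3u^2 - 2u + 4: R''(-2) = -4 < 0 ⇒ local maximum; R''(-1) = 3 > 0 ⇒ local minimum; R''(2) = -12 < 0 ⇒ local maximum.
So the local minimum value is R(-1) = -47/12.

-1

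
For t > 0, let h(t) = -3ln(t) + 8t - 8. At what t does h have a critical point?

3/8

h'(t) = -3/t + 8 = 0 gives t = 3/8.
h''(t) = 3/t², which is positive for t > 0, so this is a local minimum.
h(3/8) = -3·ln(3/8) + 3 - 8 ≈ -2.0575.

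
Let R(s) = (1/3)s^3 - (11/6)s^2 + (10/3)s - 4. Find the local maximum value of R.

-323/162

Critical points: R'(s) = s^2 - (11/3)s + 10/3 vanishes at s = 5/3, 2.
R''(s) = 2s - 11/3. R''(5/3) = -1/3 < 0 ⇒ local maximum; R''(2) = 1/3 > 0 ⇒ local minimum.
Thus R has its local maximum at s = 5/3, with value -323/162.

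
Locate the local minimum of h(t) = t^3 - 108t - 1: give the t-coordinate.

h'(t) = 3t^2 - 108. Setting h'(t) = 0 gives t ∈ {-6, 6}.
h''(t) = 6t. h''(-6) = -36 < 0 ⇒ local maximum; h''(6) = 36 > 0 ⇒ local minimum.
So the local minimum value is h(6) = -433.

6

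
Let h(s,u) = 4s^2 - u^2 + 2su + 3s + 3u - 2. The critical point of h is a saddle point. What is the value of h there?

-31/20

∂h/∂s = 8s + 2u + 3 = 0 and ∂h/∂u = 2s - 2u + 3 = 0, so (s, u) = (-3/5, 9/10).
The Hessian has h_{ss} = 8, h_{uu} = -2, h_{su} = 2, giving D = -20 < 0, so the point is a saddle point.
h(-3/5, 9/10) = -31/20.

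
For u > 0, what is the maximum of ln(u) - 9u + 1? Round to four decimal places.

R'(u) = 1/u − 9 = 0 gives u = 1/9.
R''(u) = -1/u², which is negative for u > 0, so this is a local maximum.
R(1/9) = 1·ln(1/9) - 1 + 1 ≈ -2.1972.

-2.1972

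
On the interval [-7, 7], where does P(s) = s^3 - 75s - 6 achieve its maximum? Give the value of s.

P'(s) = 3s^2 - 75, which vanishes at s = -5 and s = 5.
Compare values at every candidate in [-7, 7]: P(-7) = 176; P(-5) = 244; P(5) = -256; P(7) = -188.
The maximum over the interval is 244, attained at s = -5.

-5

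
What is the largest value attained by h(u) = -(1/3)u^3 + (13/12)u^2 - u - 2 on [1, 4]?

The derivative is -u^2 + (13/6)u - 1, whose only zero in [1, 4] is u = 3/2.
Evaluating at the critical points and endpoints: h(1) = -9/4,  h(3/2) = -35/16,  h(4) = -10.
Hence the absolute maximum is -35/16 at u = 3/2.

-35/16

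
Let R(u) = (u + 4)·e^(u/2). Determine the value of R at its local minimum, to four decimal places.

-0.0996

Differentiating with the product rule gives R'(u) = ((1/2)u + 3)·e^(u/2). Since e^(u/2) > 0, the only critical point is u = -6.
R''(-6) has the same sign as 1/2 > 0, so this is a local minimum.
R(-6) = (-2)·e^(-3) ≈ -0.0996.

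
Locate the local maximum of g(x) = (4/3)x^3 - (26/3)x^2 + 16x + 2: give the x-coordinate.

4/3

g'(x) = 4x^2 - (52/3)x + 16 = 0 at x = 4/3, 3.
Second-derivative test with g''(x) = 8x - 52/3: g''(4/3) = -20/3 < 0 ⇒ local maximum; g''(3) = 20/3 > 0 ⇒ local minimum.
Thus g has its local maximum at x = 4/3, with value 898/81.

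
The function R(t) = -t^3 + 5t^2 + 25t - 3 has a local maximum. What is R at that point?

122

Critical points: R'(t) = -3t^2 + 10t + 25 vanishes at t = -5/3, 5.
R''(t) = -6t + 10. R''(-5/3) = 20 > 0 ⇒ local minimum; R''(5) = -20 < 0 ⇒ local maximum.
The local maximum is R(5) = 122.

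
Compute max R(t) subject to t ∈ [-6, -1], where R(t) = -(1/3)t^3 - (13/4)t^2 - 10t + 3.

18

The derivative is -t^2 - (13/2)t - 10, which vanishes at t = -4 and t = -5/2.
Evaluating at the critical points and endpoints: R(-6) = 18; R(-4) = 37/3; R(-5/2) = 619/48; R(-1) = 121/12.
So the maximum is R(-6) = 18.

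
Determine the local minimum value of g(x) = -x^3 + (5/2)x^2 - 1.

g'(x) = -3x^2 + 5x. Setting g'(x) = 0 gives x ∈ {0, 5/3}.
g''(x) = -6x + 5. g''(0) = 5 > 0 ⇒ local minimum; g''(5/3) = -5 < 0 ⇒ local maximum.
The local minimum is g(0) = -1.

-1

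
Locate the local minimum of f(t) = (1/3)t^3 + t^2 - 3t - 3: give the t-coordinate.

Critical points: f'(t) = t^2 + 2t - 3 vanishes at t = -3, 1.
Second-derivative test with f''(t) = 2t + 2: f''(-3) = -4 < 0 ⇒ local maximum; f''(1) = 4 > 0 ⇒ local minimum.
The local minimum is f(1) = -14/3.

1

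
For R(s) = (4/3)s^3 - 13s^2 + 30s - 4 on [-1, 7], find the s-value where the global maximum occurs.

R'(s) = 4s^2 - 26s + 30, which vanishes at s = 3/2 and s = 5.
Candidates: R(-1) = -145/3,  R(3/2) = 65/4,  R(5) = -37/3,  R(7) = 79/3.
Hence the absolute maximum is 79/3 at s = 7.

7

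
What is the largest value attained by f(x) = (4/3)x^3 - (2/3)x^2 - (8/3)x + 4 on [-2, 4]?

The derivative is 4x^2 - (4/3)x - 8/3, which vanishes at x = -2/3 and x = 1.
Evaluating at the critical points and endpoints: f(-2) = -4,  f(-2/3) = 412/81,  f(1) = 2,  f(4) = 68.
Hence the absolute maximum is 68 at x = 4.

68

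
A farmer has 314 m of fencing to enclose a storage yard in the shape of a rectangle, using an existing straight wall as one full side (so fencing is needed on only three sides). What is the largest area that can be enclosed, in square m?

Let the sides perpendicular to the wall have length x and the parallel side y, so 2x + y = 314 and the area is A = xy = x(314 − 2x).
A'(x) = 314 − 4x = 0 gives x = 157/2, and A''(x) = −4 < 0 confirms a maximum.
Then y = 314 − 2·157/2 = 157 and A = 24649/2.

24649/2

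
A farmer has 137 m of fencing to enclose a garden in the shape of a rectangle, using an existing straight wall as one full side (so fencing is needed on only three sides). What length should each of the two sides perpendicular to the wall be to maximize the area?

Let the sides perpendicular to the wall have length x and the parallel side y, so 2x + y = 137 and the area is A = xy = x(137 − 2x).
A'(x) = 137 − 4x = 0 gives x = 137/4, and A''(x) = −4 < 0 confirms a maximum.
Then y = 137 − 2·137/4 = 137/2 and A = 18769/8.

137/4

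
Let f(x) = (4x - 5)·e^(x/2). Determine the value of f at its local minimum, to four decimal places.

f'(x) = 4·e^(x/2) + (4x - 5)·(1/2)·e^(x/2) = (2x + 3/2)·e^(x/2). Since e^(x/2) > 0, the only critical point is x = -3/4.
f''(-3/4) has the same sign as 2 > 0, so this is a local minimum.
f(-3/4) = (-8)·e^(-3/8) ≈ -5.4983.

-5.4983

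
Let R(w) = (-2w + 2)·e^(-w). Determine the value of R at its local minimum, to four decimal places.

R'(w) = (-2)·e^(-w) + (-2w + 2)·(-1)·e^(-w) = (2w - 4)·e^(-w). Since e^(-w) > 0, the only critical point is w = 2.
R''(2) has the same sign as 2 > 0, so this is a local minimum.
R(2) = (-2)·e^(-2) ≈ -0.2707.

-0.2707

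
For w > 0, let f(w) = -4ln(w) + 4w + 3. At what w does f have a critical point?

f'(w) = -4/w + 4 = 0 gives w = 1.
f''(w) = 4/w², which is positive for w > 0, so this is a local minimum.
f(1) = -4·ln(1) + 4 + 3 ≈ 7.0000.

1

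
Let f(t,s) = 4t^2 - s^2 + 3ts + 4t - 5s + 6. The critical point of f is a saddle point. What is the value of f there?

294/25

∂f/∂t = 8t + 3s + 4 = 0 and ∂f/∂s = 3t - 2s - 5 = 0, so (t, s) = (7/25, -52/25).
The Hessian has f_{tt} = 8, f_{ss} = -2, f_{ts} = 3, giving D = -25 < 0, so the point is a saddle point.
f(7/25, -52/25) = 294/25.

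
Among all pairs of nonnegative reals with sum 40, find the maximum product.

400

With x + y = 40, the product is P(x) = x(40 − x).
P'(x) = 40 − 2x = 0 gives x = 20; P'' = −2 < 0, so this is the maximum.
P = 20·20 = 400.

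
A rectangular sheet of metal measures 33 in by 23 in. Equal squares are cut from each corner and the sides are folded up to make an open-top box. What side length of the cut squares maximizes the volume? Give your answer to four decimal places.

4.4485

With cut size x, the volume is V(x) = x(33 − 2x)(23 − 2x) for 0 < x < 11.5.
V'(x) = 12x^2 − 224x + 759. Setting V'(x) = 0 gives x ≈ 4.4485 (the root in (0, 11.5)).
V''(x) = 24x − 224 is negative there, so this is the maximum; V ≈ 1512.1546.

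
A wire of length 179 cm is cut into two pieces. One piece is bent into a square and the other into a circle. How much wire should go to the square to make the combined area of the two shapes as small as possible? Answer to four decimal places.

100.2577

Let x be the length used for the square. Square side x/4; circle radius (179−x)/(2π).
A(x) = (x/4)² + π·((179−x)/(2π))² = x²/16 + (179−x)²/(4π) for 0 ≤ x ≤ 179. A'(x) = x/8 − (179−x)/(2π) = 0 gives x = 4·179/(π+4) ≈ 100.2577.
A'' = 1/8 + 1/(2π) > 0, so this gives the minimum combined area; x ≈ 100.2577 cm to the square.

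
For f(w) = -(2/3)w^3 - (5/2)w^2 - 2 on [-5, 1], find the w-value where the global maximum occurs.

The derivative is -2w^2 - 5w, which vanishes at w = -5/2 and w = 0.
Candidates: f(-5) = 113/6; f(-5/2) = -173/24; f(0) = -2; f(1) = -31/6.
Hence the absolute maximum is 113/6 at w = -5.

-5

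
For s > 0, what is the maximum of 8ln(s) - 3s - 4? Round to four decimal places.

g'(s) = 8/s − 3 = 0 gives s = 8/3.
g''(s) = -8/s², which is negative for s > 0, so this is a local maximum.
g(8/3) = 8·ln(8/3) - 8 - 4 ≈ -4.1534.

-4.1534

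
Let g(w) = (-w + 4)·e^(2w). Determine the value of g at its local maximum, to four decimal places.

548.3166

g'(w) = (-1)·e^(2w) + (-w + 4)·2·e^(2w) = (-2w + 7)·e^(2w). Since e^(2w) > 0, the only critical point is w = 7/2.
g''(7/2) has the same sign as -2 < 0, so this is a local maximum.
g(7/2) = (1/2)·e^(7) ≈ 548.3166.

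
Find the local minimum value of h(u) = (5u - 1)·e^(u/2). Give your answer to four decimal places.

h'(u) = 5·e^(u/2) + (5u - 1)·(1/2)·e^(u/2) = ((5/2)u + 9/2)·e^(u/2). Since e^(u/2) > 0, the only critical point is u = -9/5.
h''(-9/5) has the same sign as 5/2 > 0, so this is a local minimum.
h(-9/5) = (-10)·e^(-9/10) ≈ -4.0657.

-4.0657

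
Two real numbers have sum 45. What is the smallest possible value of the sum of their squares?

With a + b = 45, a^2 + b^2 = a^2 + (45 − a)^2.
The derivative 2a − 2(45 − a) = 4a − 90 vanishes at a = 45/2; second derivative 4 > 0, a minimum.
The minimum is 2·(45/2)^2 = 2025/2.

2025/2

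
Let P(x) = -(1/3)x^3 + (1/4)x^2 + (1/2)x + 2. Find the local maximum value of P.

29/12

P'(x) = -x^2 + (1/2)x + 1/2 = 0 at x = -1/2, 1.
P''(x) = -2x + 1/2. P''(-1/2) = 3/2 > 0 ⇒ local minimum; P''(1) = -3/2 < 0 ⇒ local maximum.
Thus P has its local maximum at x = 1, with value 29/12.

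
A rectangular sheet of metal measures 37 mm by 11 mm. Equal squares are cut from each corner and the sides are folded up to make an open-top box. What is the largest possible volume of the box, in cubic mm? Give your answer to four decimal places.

480.0152

With cut size x, the volume is V(x) = x(37 − 2x)(11 − 2x) for 0 < x < 5.5.
V'(x) = 12x^2 − 192x + 407. Setting V'(x) = 0 gives x ≈ 2.5152 (the root in (0, 5.5)).
V''(x) = 24x − 192 is negative there, so this is the maximum; V ≈ 480.0152.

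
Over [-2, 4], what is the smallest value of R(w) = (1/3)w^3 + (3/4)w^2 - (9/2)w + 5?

R'(w) = w^2 + (3/2)w - 9/2, whose only zero in [-2, 4] is w = 3/2.
Compare values at every candidate in [-2, 4]: R(-2) = 43/3; R(3/2) = 17/16; R(4) = 61/3.
So the minimum is R(3/2) = 17/16.

17/16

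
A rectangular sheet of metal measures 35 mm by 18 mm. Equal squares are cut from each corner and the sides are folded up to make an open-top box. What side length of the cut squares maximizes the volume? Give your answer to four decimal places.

With cut size x, the volume is V(x) = x(35 − 2x)(18 − 2x) for 0 < x < 9.
V'(x) = 12x^2 − 212x + 630. Setting V'(x) = 0 gives x ≈ 3.7808 (the root in (0, 9)).
V''(x) = 24x − 212 is negative there, so this is the maximum; V ≈ 1082.8702.

3.7808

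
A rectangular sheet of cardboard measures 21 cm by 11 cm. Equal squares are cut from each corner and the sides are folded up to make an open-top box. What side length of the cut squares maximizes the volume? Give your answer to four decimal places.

2.3011

With cut size x, the volume is V(x) = x(21 − 2x)(11 − 2x) for 0 < x < 5.5.
V'(x) = 12x^2 − 128x + 231. Setting V'(x) = 0 gives x ≈ 2.3011 (the root in (0, 5.5)).
V''(x) = 24x − 128 is negative there, so this is the maximum; V ≈ 241.4080.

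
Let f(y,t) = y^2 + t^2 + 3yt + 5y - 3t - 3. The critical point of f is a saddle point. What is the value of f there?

64/5

∂f/∂y = 2y + 3t + 5 = 0 and ∂f/∂t = 3y + 2t - 3 = 0, so (y, t) = (19/5, -21/5).
The Hessian has f_{yy} = 2, f_{tt} = 2, f_{yt} = 3, giving D = -5 < 0, so the point is a saddle point.
f(19/5, -21/5) = 64/5.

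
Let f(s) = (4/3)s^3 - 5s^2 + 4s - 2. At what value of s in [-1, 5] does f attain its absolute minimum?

f'(s) = 4s^2 - 10s + 4, which vanishes at s = 1/2 and s = 2.
Compare values at every candidate in [-1, 5]: f(-1) = -37/3,  f(1/2) = -13/12,  f(2) = -10/3,  f(5) = 179/3.
So the minimum is f(-1) = -37/3.

-1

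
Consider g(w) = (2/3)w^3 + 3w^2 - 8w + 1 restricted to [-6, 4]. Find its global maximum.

g'(w) = 2w^2 + 6w - 8, which vanishes at w = -4 and w = 1.
Compare values at every candidate in [-6, 4]: g(-6) = 13, g(-4) = 115/3, g(1) = -10/3, g(4) = 179/3.
The maximum over the interval is 179/3, attained at w = 4.

179/3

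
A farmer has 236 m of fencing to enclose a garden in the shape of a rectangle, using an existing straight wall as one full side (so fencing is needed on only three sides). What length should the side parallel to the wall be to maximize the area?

Let the sides perpendicular to the wall have length x and the parallel side y, so 2x + y = 236 and the area is A = xy = x(236 − 2x).
A'(x) = 236 − 4x = 0 gives x = 59, and A''(x) = −4 < 0 confirms a maximum.
Then y = 236 − 2·59 = 118 and A = 6962.

118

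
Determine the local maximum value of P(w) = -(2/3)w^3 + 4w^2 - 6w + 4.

4

P'(w) = -2w^2 + 8w - 6. Setting P'(w) = 0 gives w ∈ {1, 3}.
Since P''(w) = -4w + 8, we get P''(1) = 4 > 0 ⇒ local minimum; P''(3) = -4 < 0 ⇒ local maximum.
The local maximum is P(3) = 4.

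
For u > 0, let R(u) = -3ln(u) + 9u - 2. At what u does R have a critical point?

R'(u) = -3/u + 9 = 0 gives u = 1/3.
R''(u) = 3/u², which is positive for u > 0, so this is a local minimum.
R(1/3) = -3·ln(1/3) + 3 - 2 ≈ 4.2958.

1/3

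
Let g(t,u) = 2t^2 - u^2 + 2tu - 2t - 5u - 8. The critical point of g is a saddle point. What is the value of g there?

-35/6

∂g/∂t = 4t + 2u - 2 = 0 and ∂g/∂u = 2t - 2u - 5 = 0, so (t, u) = (7/6, -4/3).
The Hessian has g_{tt} = 4, g_{uu} = -2, g_{tu} = 2, giving D = -12 < 0, so the point is a saddle point.
g(7/6, -4/3) = -35/6.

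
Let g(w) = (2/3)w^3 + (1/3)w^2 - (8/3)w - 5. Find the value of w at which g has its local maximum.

-4/3

g'(w) = 2w^2 + (2/3)w - 8/3. Setting g'(w) = 0 gives w ∈ {-4/3, 1}.
Second-derivative test with g''(w) = 4w + 2/3: g''(-4/3) = -14/3 < 0 ⇒ local maximum; g''(1) = 14/3 > 0 ⇒ local minimum.
Thus g has its local maximum at w = -4/3, with value -197/81.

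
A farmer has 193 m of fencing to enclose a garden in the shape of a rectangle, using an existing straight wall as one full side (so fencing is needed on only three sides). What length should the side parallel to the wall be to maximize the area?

193/2

Let the sides perpendicular to the wall have length x and the parallel side y, so 2x + y = 193 and the area is A = xy = x(193 − 2x).
A'(x) = 193 − 4x = 0 gives x = 193/4, and A''(x) = −4 < 0 confirms a maximum.
Then y = 193 − 2·193/4 = 193/2 and A = 37249/8.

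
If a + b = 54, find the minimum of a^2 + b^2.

With a + b = 54, a^2 + b^2 = a^2 + (54 − a)^2.
The derivative 2a − 2(54 − a) = 4a − 108 vanishes at a = 27; second derivative 4 > 0, a minimum.
The minimum is 2·(27)^2 = 1458.

1458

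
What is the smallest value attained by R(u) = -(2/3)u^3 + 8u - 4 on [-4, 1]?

-44/3

R'(u) = -2u^2 + 8, whose only zero in [-4, 1] is u = -2.
Candidates: R(-4) = 20/3, R(-2) = -44/3, R(1) = 10/3.
The minimum over the interval is -44/3, attained at u = -2.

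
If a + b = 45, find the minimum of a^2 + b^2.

With a + b = 45, a^2 + b^2 = a^2 + (45 − a)^2.
The derivative 2a − 2(45 − a) = 4a − 90 vanishes at a = 45/2; second derivative 4 > 0, a minimum.
The minimum is 2·(45/2)^2 = 2025/2.

2025/2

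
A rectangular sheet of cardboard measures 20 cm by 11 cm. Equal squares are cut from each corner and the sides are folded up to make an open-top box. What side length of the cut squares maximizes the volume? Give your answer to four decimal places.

2.2751

With cut size x, the volume is V(x) = x(20 − 2x)(11 − 2x) for 0 < x < 5.5.
V'(x) = 12x^2 − 124x + 220. Setting V'(x) = 0 gives x ≈ 2.2751 (the root in (0, 5.5)).
V''(x) = 24x − 124 is negative there, so this is the maximum; V ≈ 226.7094.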